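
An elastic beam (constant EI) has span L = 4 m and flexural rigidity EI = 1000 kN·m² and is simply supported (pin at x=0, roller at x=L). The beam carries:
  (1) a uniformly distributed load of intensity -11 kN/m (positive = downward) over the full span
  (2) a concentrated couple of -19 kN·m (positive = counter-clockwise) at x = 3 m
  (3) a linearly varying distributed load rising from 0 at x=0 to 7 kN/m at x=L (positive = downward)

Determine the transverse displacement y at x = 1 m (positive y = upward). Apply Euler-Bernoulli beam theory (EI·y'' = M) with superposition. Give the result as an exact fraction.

y(1) = 2657/96000 m

Load 1 — uniform load w=-11 kN/m over full span:
  y_1 = -wx(L³-2Lx²+x³)/(24EI) = -(-11)·1·(4³-2·4·1²+1³)/(24·1000) = 209/8000 m
Load 2 — applied couple M₀=-19 kN·m at a=3 m (b=L-a=1):
  y_2 = (M₀x³/(6L)+C₁x)/EI  [x≤a] with C₁=M₀(3b²-L²)/(6L)=247/24 = ((-19)·1³/(6·4)+(247/24)·1)/1000 = 19/2000 m
Load 3 — triangular load w₀=7 kN/m (0→w₀ over full span):
  y_3 = -w₀x(7L⁴-10L²x²+3x⁴)/(360LEI) = -7·1·(7·4⁴-10·4²·1²+3·1⁴)/(360·4·1000) = -763/96000 m
Superposition: y = Σ y_i = 2657/96000 m ≈ 0.027677 m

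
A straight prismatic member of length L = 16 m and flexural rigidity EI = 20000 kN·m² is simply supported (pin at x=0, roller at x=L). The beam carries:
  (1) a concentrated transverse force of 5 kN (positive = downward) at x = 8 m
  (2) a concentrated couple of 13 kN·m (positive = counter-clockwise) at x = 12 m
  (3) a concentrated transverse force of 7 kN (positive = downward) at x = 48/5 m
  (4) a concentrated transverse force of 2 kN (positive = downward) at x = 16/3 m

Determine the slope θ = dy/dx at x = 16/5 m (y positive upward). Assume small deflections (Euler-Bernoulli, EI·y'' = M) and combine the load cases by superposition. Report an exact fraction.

θ(16/5) = -4090519/405000000 rad

Load 1 — point force P=5 kN at a=8 m (b=L-a=8):
  θ_1 = -Pb(L²-b²-3x²)/(6LEI)  [x≤a] = -5·8·(16²-8²-3·(16/5)²)/(6·16·20000) = -21/6250 rad
Load 2 — applied couple M₀=13 kN·m at a=12 m (b=L-a=4):
  θ_2 = (M₀x²/(2L)+C₁)/EI  [x≤a] with C₁=M₀(3b²-L²)/(6L)=-169/6 = (13·(16/5)²/(2·16)+(-169/6))/20000 = -3601/3000000 rad
Load 3 — point force P=7 kN at a=48/5 m (b=L-a=32/5):
  θ_3 = -Pb(L²-b²-3x²)/(6LEI)  [x≤a] = -7·(32/5)·(16²-(32/5)²-3·(16/5)²)/(6·16·20000) = -336/78125 rad
Load 4 — point force P=2 kN at a=16/3 m (b=L-a=32/3):
  θ_4 = -Pb(L²-b²-3x²)/(6LEI)  [x≤a] = -2·(32/3)·(16²-(32/3)²-3·(16/5)²)/(6·16·20000) = -1568/1265625 rad
Superposition: θ = Σ θ_i = -4090519/405000000 rad ≈ -0.010100 rad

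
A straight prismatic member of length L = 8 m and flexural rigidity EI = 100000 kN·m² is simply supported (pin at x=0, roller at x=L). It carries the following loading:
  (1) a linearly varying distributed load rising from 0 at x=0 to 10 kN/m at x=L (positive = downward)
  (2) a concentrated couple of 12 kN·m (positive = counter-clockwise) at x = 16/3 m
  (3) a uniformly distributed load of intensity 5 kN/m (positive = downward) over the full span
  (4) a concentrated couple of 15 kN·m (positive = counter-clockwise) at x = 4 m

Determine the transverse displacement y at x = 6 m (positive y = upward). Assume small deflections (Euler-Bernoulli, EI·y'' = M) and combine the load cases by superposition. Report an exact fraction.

y(6) = -787/200000 m

Load 1 — triangular load w₀=10 kN/m (0→w₀ over full span):
  y_1 = -w₀x(7L⁴-10L²x²+3x⁴)/(360LEI) = -10·6·(7·8⁴-10·8²·6²+3·6⁴)/(360·8·100000) = -119/60000 m
Load 2 — applied couple M₀=12 kN·m at a=16/3 m (b=L-a=8/3):
  y_2 = (M₀x³/(6L)-M₀(x-a)²/2+C₁x)/EI  [x>a] with C₁=M₀(3b²-L²)/(6L)=-32/3 = (12·6³/(6·8)-12·(6-(16/3))²/2+(-32/3)·6)/100000 = -19/150000 m
Load 3 — uniform load w=5 kN/m over full span:
  y_3 = -wx(L³-2Lx²+x³)/(24EI) = -5·6·(8³-2·8·6²+6³)/(24·100000) = -19/10000 m
Load 4 — applied couple M₀=15 kN·m at a=4 m (b=L-a=4):
  y_4 = (M₀x³/(6L)-M₀(x-a)²/2+C₁x)/EI  [x>a] with C₁=M₀(3b²-L²)/(6L)=-5 = (15·6³/(6·8)-15·(6-4)²/2+(-5)·6)/100000 = 3/40000 m
Superposition: y = Σ y_i = -787/200000 m ≈ -0.003935 m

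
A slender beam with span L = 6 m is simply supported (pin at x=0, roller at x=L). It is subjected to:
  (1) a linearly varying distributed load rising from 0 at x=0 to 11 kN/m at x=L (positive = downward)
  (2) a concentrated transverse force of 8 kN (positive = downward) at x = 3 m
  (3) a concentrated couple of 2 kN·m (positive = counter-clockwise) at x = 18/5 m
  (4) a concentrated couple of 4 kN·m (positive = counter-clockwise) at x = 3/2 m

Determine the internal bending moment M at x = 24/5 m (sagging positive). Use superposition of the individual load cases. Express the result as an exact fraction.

M(24/5) = 2826/125 kN·m

Load 1 — triangular load w₀=11 kN/m (0→w₀ over full span):
  M_1 = w₀Lx/6 - w₀x³/(6L) = 11·6·(24/5)/6 - 11·(24/5)³/(6·6) = 2376/125 kN·m
Load 2 — point force P=8 kN at a=3 m (b=L-a=3):
  M_2 = Pa(L-x)/L  [x>a] = 8·3·(6-(24/5))/6 = 24/5 kN·m
Load 3 — applied couple M₀=2 kN·m at a=18/5 m (b=L-a=12/5):
  M_3 = M₀x/L - M₀  [x>a] = 2·(24/5)/6 - 2 = -2/5 kN·m
Load 4 — applied couple M₀=4 kN·m at a=3/2 m (b=L-a=9/2):
  M_4 = M₀x/L - M₀  [x>a] = 4·(24/5)/6 - 4 = -4/5 kN·m
Superposition: M = Σ M_i = 2826/125 kN·m ≈ 22.608000 kN·m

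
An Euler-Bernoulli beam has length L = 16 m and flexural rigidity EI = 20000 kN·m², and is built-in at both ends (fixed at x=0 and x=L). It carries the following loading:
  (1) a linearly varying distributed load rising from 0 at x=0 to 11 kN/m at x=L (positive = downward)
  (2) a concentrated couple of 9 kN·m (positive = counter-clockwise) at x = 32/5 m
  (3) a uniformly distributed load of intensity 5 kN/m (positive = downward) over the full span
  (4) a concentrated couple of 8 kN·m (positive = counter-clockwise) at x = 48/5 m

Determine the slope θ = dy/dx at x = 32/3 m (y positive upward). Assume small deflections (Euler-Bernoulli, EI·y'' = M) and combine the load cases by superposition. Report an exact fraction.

Load 1 — triangular load w₀=11 kN/m (0→w₀ over full span):
  θ_1 = -w₀(2x(L-x)(L-2x)(x+2L)+x²(L-x)²)/(120LEI) = -11·(2·(32/3)·(16-(32/3))·(16-2·(32/3))·((32/3)+2·16)+(32/3)²·(16-(32/3))²)/(120·16·20000) = 4928/759375 rad
Load 2 — applied couple M₀=9 kN·m at a=32/5 m (b=L-a=48/5):
  θ_2 = (R_Ax²/2 - M_Ax - M₀(x-a))/EI  [x>a] with R_A=81/100, M_A=27/25 = ((81/100)·(32/3)²/2 - (27/25)·(32/3) - 9·((32/3)-(32/5)))/20000 = -3/15625 rad
Load 3 — uniform load w=5 kN/m over full span:
  θ_3 = -wx(L-x)(L-2x)/(12EI) = -5·(32/3)·(16-(32/3))·(16-2·(32/3))/(12·20000) = 64/10125 rad
Load 4 — applied couple M₀=8 kN·m at a=48/5 m (b=L-a=32/5):
  θ_4 = (R_Ax²/2 - M_Ax - M₀(x-a))/EI  [x>a] with R_A=18/25, M_A=64/25 = ((18/25)·(32/3)²/2 - (64/25)·(32/3) - 8·((32/3)-(48/5)))/20000 = 4/15625 rad
Superposition: θ = Σ θ_i = 48883/3796875 rad ≈ 0.012875 rad

θ(32/3) = 48883/3796875 rad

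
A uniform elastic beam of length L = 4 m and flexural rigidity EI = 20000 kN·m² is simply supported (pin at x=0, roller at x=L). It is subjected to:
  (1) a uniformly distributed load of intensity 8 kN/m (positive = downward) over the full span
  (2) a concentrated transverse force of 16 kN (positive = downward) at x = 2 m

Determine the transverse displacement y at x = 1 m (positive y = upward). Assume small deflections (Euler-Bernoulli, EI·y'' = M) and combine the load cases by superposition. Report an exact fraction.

y(1) = -101/60000 m

Load 1 — uniform load w=8 kN/m over full span:
  y_1 = -wx(L³-2Lx²+x³)/(24EI) = -8·1·(4³-2·4·1²+1³)/(24·20000) = -19/20000 m
Load 2 — point force P=16 kN at a=2 m (b=L-a=2):
  y_2 = -Pbx(L²-b²-x²)/(6LEI)  [x≤a] = -16·2·1·(4²-2²-1²)/(6·4·20000) = -11/15000 m
Superposition: y = Σ y_i = -101/60000 m ≈ -0.001683 m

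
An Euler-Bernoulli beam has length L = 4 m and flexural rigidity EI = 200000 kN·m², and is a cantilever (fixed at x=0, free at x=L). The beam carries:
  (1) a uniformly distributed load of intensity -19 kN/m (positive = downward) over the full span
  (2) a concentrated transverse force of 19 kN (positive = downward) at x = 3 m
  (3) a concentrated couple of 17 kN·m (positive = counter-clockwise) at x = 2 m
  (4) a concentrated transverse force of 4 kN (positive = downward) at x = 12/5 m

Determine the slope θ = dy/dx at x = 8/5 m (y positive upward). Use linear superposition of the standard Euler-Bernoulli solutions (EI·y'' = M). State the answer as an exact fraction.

Load 1 — uniform load w=-19 kN/m over full span:
  θ_1 = -wx(x²-3Lx+3L²)/(6EI) = -(-19)·(8/5)·((8/5)²-3·4·(8/5)+3·4²)/(6·200000) = 931/1171875 rad
Load 2 — point force P=19 kN at a=3 m (b=L-a=1):
  θ_2 = -Px(2a-x)/(2EI)  [x≤a] = -19·(8/5)·(2·3-(8/5))/(2·200000) = -209/625000 rad
Load 3 — applied couple M₀=17 kN·m at a=2 m (b=L-a=2):
  θ_3 = M₀x/EI  [x≤a] = 17·(8/5)/200000 = 17/125000 rad
Load 4 — point force P=4 kN at a=12/5 m (b=L-a=8/5):
  θ_4 = -Px(2a-x)/(2EI)  [x≤a] = -4·(8/5)·(2·(12/5)-(8/5))/(2·200000) = -4/78125 rad
Superposition: θ = Σ θ_i = 1277/2343750 rad ≈ 0.000545 rad

θ(8/5) = 1277/2343750 rad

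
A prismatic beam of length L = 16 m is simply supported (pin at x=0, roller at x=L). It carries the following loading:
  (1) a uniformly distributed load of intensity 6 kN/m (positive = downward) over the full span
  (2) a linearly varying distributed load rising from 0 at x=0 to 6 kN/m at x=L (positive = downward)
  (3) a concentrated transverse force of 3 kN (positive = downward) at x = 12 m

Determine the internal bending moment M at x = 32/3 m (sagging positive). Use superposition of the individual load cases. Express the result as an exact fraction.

Load 1 — uniform load w=6 kN/m over full span:
  M_1 = wx(L-x)/2 = 6·(32/3)·(16-(32/3))/2 = 512/3 kN·m
Load 2 — triangular load w₀=6 kN/m (0→w₀ over full span):
  M_2 = w₀Lx/6 - w₀x³/(6L) = 6·16·(32/3)/6 - 6·(32/3)³/(6·16) = 2560/27 kN·m
Load 3 — point force P=3 kN at a=12 m (b=L-a=4):
  M_3 = Pbx/L  [x≤a] = 3·4·(32/3)/16 = 8 kN·m
Superposition: M = Σ M_i = 7384/27 kN·m ≈ 273.481481 kN·m

M(32/3) = 7384/27 kN·m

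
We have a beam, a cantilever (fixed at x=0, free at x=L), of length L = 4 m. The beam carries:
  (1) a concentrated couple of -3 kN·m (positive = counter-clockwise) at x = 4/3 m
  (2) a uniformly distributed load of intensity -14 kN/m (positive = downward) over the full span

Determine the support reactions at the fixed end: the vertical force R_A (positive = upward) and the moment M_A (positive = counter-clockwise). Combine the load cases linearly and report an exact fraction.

Load 1 — applied couple M₀=-3 kN·m at a=4/3 m (b=L-a=8/3):
  R_A = 0 kN
  M_A = -M₀ = -(-3) = 3 kN·m
Load 2 — uniform load w=-14 kN/m over full span:
  R_A = wL = (-14)·4 = -56 kN
  M_A = wL²/2 = (-14)·4²/2 = -112 kN·m
Superposition: R_A = -56 kN, M_A = -109 kN·m

R_A = -56 kN, M_A = -109 kN·m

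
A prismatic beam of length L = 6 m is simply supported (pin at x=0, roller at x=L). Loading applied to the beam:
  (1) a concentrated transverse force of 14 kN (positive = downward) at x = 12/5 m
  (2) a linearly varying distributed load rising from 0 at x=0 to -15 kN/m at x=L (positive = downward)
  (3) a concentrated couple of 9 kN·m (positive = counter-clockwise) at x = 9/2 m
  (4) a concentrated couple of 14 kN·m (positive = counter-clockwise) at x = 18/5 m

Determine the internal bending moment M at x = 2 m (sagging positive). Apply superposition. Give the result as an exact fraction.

M(2) = -11/5 kN·m

Load 1 — point force P=14 kN at a=12/5 m (b=L-a=18/5):
  M_1 = Pbx/L  [x≤a] = 14·(18/5)·2/6 = 84/5 kN·m
Load 2 — triangular load w₀=-15 kN/m (0→w₀ over full span):
  M_2 = w₀Lx/6 - w₀x³/(6L) = (-15)·6·2/6 - (-15)·2³/(6·6) = -80/3 kN·m
Load 3 — applied couple M₀=9 kN·m at a=9/2 m (b=L-a=3/2):
  M_3 = M₀x/L  [x≤a] = 9·2/6 = 3 kN·m
Load 4 — applied couple M₀=14 kN·m at a=18/5 m (b=L-a=12/5):
  M_4 = M₀x/L  [x≤a] = 14·2/6 = 14/3 kN·m
Superposition: M = Σ M_i = -11/5 kN·m ≈ -2.200000 kN·m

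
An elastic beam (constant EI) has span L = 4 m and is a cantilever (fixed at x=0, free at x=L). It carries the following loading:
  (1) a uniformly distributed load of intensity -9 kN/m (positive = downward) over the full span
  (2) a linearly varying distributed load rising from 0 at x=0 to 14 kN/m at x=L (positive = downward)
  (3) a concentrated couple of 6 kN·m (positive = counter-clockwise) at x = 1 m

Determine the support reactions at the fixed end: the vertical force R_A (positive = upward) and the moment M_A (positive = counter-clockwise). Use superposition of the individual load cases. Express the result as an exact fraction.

Load 1 — uniform load w=-9 kN/m over full span:
  R_A = wL = (-9)·4 = -36 kN
  M_A = wL²/2 = (-9)·4²/2 = -72 kN·m
Load 2 — triangular load w₀=14 kN/m (0→w₀ over full span):
  R_A = w₀L/2 = 14·4/2 = 28 kN
  M_A = w₀L²/3 = 14·4²/3 = 224/3 kN·m
Load 3 — applied couple M₀=6 kN·m at a=1 m (b=L-a=3):
  R_A = 0 kN
  M_A = -M₀ = -6 kN·m
Superposition: R_A = -8 kN, M_A = -10/3 kN·m

R_A = -8 kN, M_A = -10/3 kN·m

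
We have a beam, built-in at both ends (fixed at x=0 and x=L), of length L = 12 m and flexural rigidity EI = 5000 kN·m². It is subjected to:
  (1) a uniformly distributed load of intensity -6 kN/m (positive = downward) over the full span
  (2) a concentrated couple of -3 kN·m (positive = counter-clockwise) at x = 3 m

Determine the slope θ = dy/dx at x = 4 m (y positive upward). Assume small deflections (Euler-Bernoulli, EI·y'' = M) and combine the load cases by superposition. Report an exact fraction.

θ(4) = 1/80 rad

Load 1 — uniform load w=-6 kN/m over full span:
  θ_1 = -wx(L-x)(L-2x)/(12EI) = -(-6)·4·(12-4)·(12-2·4)/(12·5000) = 8/625 rad
Load 2 — applied couple M₀=-3 kN·m at a=3 m (b=L-a=9):
  θ_2 = (R_Ax²/2 - M_Ax - M₀(x-a))/EI  [x>a] with R_A=-9/32, M_A=9/16 = ((-9/32)·4²/2 - (9/16)·4 - (-3)·(4-3))/5000 = -3/10000 rad
Superposition: θ = Σ θ_i = 1/80 rad ≈ 0.012500 rad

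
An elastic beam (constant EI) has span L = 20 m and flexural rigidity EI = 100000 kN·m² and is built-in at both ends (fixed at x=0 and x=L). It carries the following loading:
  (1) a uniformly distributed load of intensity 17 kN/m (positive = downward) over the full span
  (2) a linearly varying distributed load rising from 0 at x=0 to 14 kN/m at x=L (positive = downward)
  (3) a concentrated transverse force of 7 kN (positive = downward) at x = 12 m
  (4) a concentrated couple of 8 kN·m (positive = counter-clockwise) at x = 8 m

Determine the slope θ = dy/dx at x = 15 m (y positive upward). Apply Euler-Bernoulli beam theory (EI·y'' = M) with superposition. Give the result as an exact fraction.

θ(15) = 24791/1600000 rad

Load 1 — uniform load w=17 kN/m over full span:
  θ_1 = -wx(L-x)(L-2x)/(12EI) = -17·15·(20-15)·(20-2·15)/(12·100000) = 17/1600 rad
Load 2 — triangular load w₀=14 kN/m (0→w₀ over full span):
  θ_2 = -w₀(2x(L-x)(L-2x)(x+2L)+x²(L-x)²)/(120LEI) = -14·(2·15·(20-15)·(20-2·15)·(15+2·20)+15²·(20-15)²)/(120·20·100000) = 287/64000 rad
Load 3 — point force P=7 kN at a=12 m (b=L-a=8):
  θ_3 = Pa²(L-x)(2bL-(3b+a)(L-x))/(2L³EI)  [x>a] = 7·12²·(20-15)·(2·8·20-(3·8+12)·(20-15))/(2·20³·100000) = 441/1000000 rad
Load 4 — applied couple M₀=8 kN·m at a=8 m (b=L-a=12):
  θ_4 = (R_Ax²/2 - M_Ax - M₀(x-a))/EI  [x>a] with R_A=72/125, M_A=24/25 = ((72/125)·15²/2 - (24/25)·15 - 8·(15-8))/100000 = -7/125000 rad
Superposition: θ = Σ θ_i = 24791/1600000 rad ≈ 0.015494 rad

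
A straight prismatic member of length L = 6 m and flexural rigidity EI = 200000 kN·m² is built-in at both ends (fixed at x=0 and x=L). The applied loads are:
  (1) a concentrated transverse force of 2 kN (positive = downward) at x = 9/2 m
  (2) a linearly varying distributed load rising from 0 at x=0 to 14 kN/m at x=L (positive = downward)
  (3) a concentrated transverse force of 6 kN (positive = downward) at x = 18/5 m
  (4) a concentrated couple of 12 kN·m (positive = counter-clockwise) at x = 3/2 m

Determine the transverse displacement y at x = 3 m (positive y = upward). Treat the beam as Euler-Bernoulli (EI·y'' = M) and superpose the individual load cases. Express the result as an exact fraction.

Load 1 — point force P=2 kN at a=9/2 m (b=L-a=3/2):
  y_1 = -Pb²x²(3aL-(3a+b)x)/(6L³EI)  [x≤a] = -2·(3/2)²·3²·(3·(9/2)·6-(3·(9/2)+(3/2))·3)/(6·6³·200000) = -9/1600000 m
Load 2 — triangular load w₀=14 kN/m (0→w₀ over full span):
  y_2 = -w₀x²(L-x)²(x+2L)/(120LEI) = -14·3²·(6-3)²·(3+2·6)/(120·6·200000) = -189/1600000 m
Load 3 — point force P=6 kN at a=18/5 m (b=L-a=12/5):
  y_3 = -Pb²x²(3aL-(3a+b)x)/(6L³EI)  [x≤a] = -6·(12/5)²·3²·(3·(18/5)·6-(3·(18/5)+(12/5))·3)/(6·6³·200000) = -189/6250000 m
Load 4 — applied couple M₀=12 kN·m at a=3/2 m (b=L-a=9/2):
  y_4 = (R_Ax³/6 - M_Ax²/2 - M₀(x-a)²/2)/EI  [x>a] with R_A=9/4, M_A=-9/4 = ((9/4)·3³/6 - (-9/4)·3²/2 - 12·(3-(3/2))²/2)/200000 = 27/800000 m
Superposition: y = Σ y_i = -1503/12500000 m ≈ -0.000120 m

y(3) = -1503/12500000 m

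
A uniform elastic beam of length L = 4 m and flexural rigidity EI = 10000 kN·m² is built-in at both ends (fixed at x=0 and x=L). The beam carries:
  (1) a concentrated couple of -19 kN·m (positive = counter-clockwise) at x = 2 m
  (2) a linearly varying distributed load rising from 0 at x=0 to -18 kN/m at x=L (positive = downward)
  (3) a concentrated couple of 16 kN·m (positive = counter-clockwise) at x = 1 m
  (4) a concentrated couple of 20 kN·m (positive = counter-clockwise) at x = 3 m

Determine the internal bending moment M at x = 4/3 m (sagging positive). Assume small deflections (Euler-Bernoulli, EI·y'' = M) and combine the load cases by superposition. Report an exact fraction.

Load 1 — applied couple M₀=-19 kN·m at a=2 m (b=L-a=2):
  M_1 = R_Ax - M_A  [x≤a] with R_A=-57/8, M_A=-19/4 = (-57/8)·(4/3) - (-19/4) = -19/4 kN·m
Load 2 — triangular load w₀=-18 kN/m (0→w₀ over full span):
  M_2 = 3w₀Lx/20 - w₀L²/30 - w₀x³/(6L) = 3·(-18)·4·(4/3)/20 - (-18)·4²/30 - (-18)·(4/3)³/(6·4) = -136/45 kN·m
Load 3 — applied couple M₀=16 kN·m at a=1 m (b=L-a=3):
  M_3 = R_Ax - M_A - M₀  [x>a] with R_A=9/2, M_A=-3 = (9/2)·(4/3) - (-3) - 16 = -7 kN·m
Load 4 — applied couple M₀=20 kN·m at a=3 m (b=L-a=1):
  M_4 = R_Ax - M_A  [x≤a] with R_A=45/8, M_A=25/4 = (45/8)·(4/3) - (25/4) = 5/4 kN·m
Superposition: M = Σ M_i = -1217/90 kN·m ≈ -13.522222 kN·m

M(4/3) = -1217/90 kN·m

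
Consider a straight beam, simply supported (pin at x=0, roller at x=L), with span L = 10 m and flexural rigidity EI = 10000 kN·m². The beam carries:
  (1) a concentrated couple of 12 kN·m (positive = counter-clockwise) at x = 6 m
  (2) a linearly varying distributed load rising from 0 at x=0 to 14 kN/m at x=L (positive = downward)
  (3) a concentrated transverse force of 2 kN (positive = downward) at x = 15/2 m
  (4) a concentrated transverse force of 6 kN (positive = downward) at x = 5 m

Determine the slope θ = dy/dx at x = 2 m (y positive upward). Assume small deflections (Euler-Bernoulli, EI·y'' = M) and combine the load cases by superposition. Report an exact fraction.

θ(2) = -196417/7200000 rad

Load 1 — applied couple M₀=12 kN·m at a=6 m (b=L-a=4):
  θ_1 = (M₀x²/(2L)+C₁)/EI  [x≤a] with C₁=M₀(3b²-L²)/(6L)=-52/5 = (12·2²/(2·10)+(-52/5))/10000 = -1/1250 rad
Load 2 — triangular load w₀=14 kN/m (0→w₀ over full span):
  θ_2 = -w₀(7L⁴-30L²x²+15x⁴)/(360LEI) = -14·(7·10⁴-30·10²·2²+15·2⁴)/(360·10·10000) = -637/28125 rad
Load 3 — point force P=2 kN at a=15/2 m (b=L-a=5/2):
  θ_3 = -Pb(L²-b²-3x²)/(6LEI)  [x≤a] = -2·(5/2)·(10²-(5/2)²-3·2²)/(6·10·10000) = -109/160000 rad
Load 4 — point force P=6 kN at a=5 m (b=L-a=5):
  θ_4 = -Pb(L²-b²-3x²)/(6LEI)  [x≤a] = -6·5·(10²-5²-3·2²)/(6·10·10000) = -63/20000 rad
Superposition: θ = Σ θ_i = -196417/7200000 rad ≈ -0.027280 rad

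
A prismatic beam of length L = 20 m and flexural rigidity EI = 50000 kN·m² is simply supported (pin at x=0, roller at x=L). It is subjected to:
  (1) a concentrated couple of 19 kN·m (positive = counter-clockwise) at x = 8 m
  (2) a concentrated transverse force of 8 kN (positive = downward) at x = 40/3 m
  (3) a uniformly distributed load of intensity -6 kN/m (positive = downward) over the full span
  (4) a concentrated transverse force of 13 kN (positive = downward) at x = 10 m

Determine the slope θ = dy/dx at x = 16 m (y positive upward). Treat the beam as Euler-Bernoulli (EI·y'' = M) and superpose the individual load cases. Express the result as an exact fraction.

Load 1 — applied couple M₀=19 kN·m at a=8 m (b=L-a=12):
  θ_1 = (M₀x²/(2L)-M₀(x-a)+C₁)/EI  [x>a] with C₁=M₀(3b²-L²)/(6L)=76/15 = (19·16²/(2·20)-19·(16-8)+(76/15))/50000 = -19/37500 rad
Load 2 — point force P=8 kN at a=40/3 m (b=L-a=20/3):
  θ_2 = -Pa(2L²-6Lx+3x²+a²)/(6LEI)  [x>a] = -8·(40/3)·(2·20²-6·20·16+3·16²+(40/3)²)/(6·20·50000) = 784/253125 rad
Load 3 — uniform load w=-6 kN/m over full span:
  θ_3 = -w(L³-6Lx²+4x³)/(24EI) = -(-6)·(20³-6·20·16²+4·16³)/(24·50000) = -99/3125 rad
Load 4 — point force P=13 kN at a=10 m (b=L-a=10):
  θ_4 = -Pa(2L²-6Lx+3x²+a²)/(6LEI)  [x>a] = -13·10·(2·20²-6·20·16+3·16²+10²)/(6·20·50000) = 273/50000 rad
Superposition: θ = Σ θ_i = -95699/4050000 rad ≈ -0.023629 rad

θ(16) = -95699/4050000 rad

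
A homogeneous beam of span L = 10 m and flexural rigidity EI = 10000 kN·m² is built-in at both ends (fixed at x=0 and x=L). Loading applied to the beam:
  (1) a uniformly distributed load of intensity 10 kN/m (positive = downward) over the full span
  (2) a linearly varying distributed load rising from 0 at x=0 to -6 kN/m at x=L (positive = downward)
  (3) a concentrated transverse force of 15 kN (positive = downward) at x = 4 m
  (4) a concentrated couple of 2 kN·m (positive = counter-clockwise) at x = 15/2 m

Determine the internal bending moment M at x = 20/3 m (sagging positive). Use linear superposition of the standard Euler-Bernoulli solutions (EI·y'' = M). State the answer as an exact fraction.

Load 1 — uniform load w=10 kN/m over full span:
  M_1 = wLx/2 - wL²/12 - wx²/2 = 10·10·(20/3)/2 - 10·10²/12 - 10·(20/3)²/2 = 250/9 kN·m
Load 2 — triangular load w₀=-6 kN/m (0→w₀ over full span):
  M_2 = 3w₀Lx/20 - w₀L²/30 - w₀x³/(6L) = 3·(-6)·10·(20/3)/20 - (-6)·10²/30 - (-6)·(20/3)³/(6·10) = -280/27 kN·m
Load 3 — point force P=15 kN at a=4 m (b=L-a=6):
  M_3 = Pa²(a+3b)(L-x)/L³ - Pa²b/L²  [x>a] = 15·4²·(4+3·6)·(10-(20/3))/10³ - 15·4²·6/10² = 16/5 kN·m
Load 4 — applied couple M₀=2 kN·m at a=15/2 m (b=L-a=5/2):
  M_4 = R_Ax - M_A  [x≤a] with R_A=9/40, M_A=5/8 = (9/40)·(20/3) - (5/8) = 7/8 kN·m
Superposition: M = Σ M_i = 23201/1080 kN·m ≈ 21.482407 kN·m

M(20/3) = 23201/1080 kN·m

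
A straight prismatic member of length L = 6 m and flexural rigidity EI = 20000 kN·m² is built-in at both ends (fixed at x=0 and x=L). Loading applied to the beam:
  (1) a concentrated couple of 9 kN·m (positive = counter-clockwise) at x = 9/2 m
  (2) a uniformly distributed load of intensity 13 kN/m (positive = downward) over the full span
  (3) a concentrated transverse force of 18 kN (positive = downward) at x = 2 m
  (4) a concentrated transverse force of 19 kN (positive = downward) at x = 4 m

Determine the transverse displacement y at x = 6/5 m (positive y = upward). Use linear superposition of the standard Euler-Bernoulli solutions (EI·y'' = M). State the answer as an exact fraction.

y(6/5) = -477773/300000000 m

Load 1 — applied couple M₀=9 kN·m at a=9/2 m (b=L-a=3/2):
  y_1 = (R_Ax³/6 - M_Ax²/2)/EI  [x≤a] with R_A=27/16, M_A=45/16 = ((27/16)·(6/5)³/6 - (45/16)·(6/5)²/2)/20000 = -1539/20000000 m
Load 2 — uniform load w=13 kN/m over full span:
  y_2 = -wx²(L-x)²/(24EI) = -13·(6/5)²·(6-(6/5))²/(24·20000) = -351/390625 m
Load 3 — point force P=18 kN at a=2 m (b=L-a=4):
  y_3 = -Pb²x²(3aL-(3a+b)x)/(6L³EI)  [x≤a] = -18·4²·(6/5)²·(3·2·6-(3·2+4)·(6/5))/(6·6³·20000) = -6/15625 m
Load 4 — point force P=19 kN at a=4 m (b=L-a=2):
  y_4 = -Pb²x²(3aL-(3a+b)x)/(6L³EI)  [x≤a] = -19·2²·(6/5)²·(3·4·6-(3·4+2)·(6/5))/(6·6³·20000) = -437/1875000 m
Superposition: y = Σ y_i = -477773/300000000 m ≈ -0.001593 m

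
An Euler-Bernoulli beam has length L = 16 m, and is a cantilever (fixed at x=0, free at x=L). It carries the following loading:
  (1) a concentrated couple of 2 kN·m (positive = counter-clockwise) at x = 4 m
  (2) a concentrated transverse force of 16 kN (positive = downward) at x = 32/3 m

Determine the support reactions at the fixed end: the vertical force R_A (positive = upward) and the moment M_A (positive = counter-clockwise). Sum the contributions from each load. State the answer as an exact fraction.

Load 1 — applied couple M₀=2 kN·m at a=4 m (b=L-a=12):
  R_A = 0 kN
  M_A = -M₀ = -2 kN·m
Load 2 — point force P=16 kN at a=32/3 m (b=L-a=16/3):
  R_A = P = 16 kN
  M_A = Pa = 16·(32/3) = 512/3 kN·m
Superposition: R_A = 16 kN, M_A = 506/3 kN·m

R_A = 16 kN, M_A = 506/3 kN·m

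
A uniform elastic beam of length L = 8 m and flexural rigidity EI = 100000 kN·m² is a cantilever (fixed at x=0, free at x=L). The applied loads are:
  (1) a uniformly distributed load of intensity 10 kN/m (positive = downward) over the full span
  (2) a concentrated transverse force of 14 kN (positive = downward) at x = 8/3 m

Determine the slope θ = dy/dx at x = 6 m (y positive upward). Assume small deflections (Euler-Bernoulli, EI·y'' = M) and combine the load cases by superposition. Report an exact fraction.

Load 1 — uniform load w=10 kN/m over full span:
  θ_1 = -wx(x²-3Lx+3L²)/(6EI) = -10·6·(6²-3·8·6+3·8²)/(6·100000) = -21/2500 rad
Load 2 — point force P=14 kN at a=8/3 m (b=L-a=16/3):
  θ_2 = -Pa²/(2EI)  [x>a] = -14·(8/3)²/(2·100000) = -14/28125 rad
Superposition: θ = Σ θ_i = -1001/112500 rad ≈ -0.008898 rad

θ(6) = -1001/112500 rad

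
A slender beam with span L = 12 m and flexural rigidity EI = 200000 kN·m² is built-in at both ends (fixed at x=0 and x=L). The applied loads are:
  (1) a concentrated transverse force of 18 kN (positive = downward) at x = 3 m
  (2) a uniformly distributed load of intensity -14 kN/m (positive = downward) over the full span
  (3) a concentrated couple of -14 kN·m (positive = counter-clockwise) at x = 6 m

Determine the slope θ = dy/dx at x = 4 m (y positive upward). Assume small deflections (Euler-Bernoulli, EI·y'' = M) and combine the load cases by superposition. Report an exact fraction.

Load 1 — point force P=18 kN at a=3 m (b=L-a=9):
  θ_1 = Pa²(L-x)(2bL-(3b+a)(L-x))/(2L³EI)  [x>a] = 18·3²·(12-4)·(2·9·12-(3·9+3)·(12-4))/(2·12³·200000) = -9/200000 rad
Load 2 — uniform load w=-14 kN/m over full span:
  θ_2 = -wx(L-x)(L-2x)/(12EI) = -(-14)·4·(12-4)·(12-2·4)/(12·200000) = 7/9375 rad
Load 3 — applied couple M₀=-14 kN·m at a=6 m (b=L-a=6):
  θ_3 = (R_Ax²/2 - M_Ax)/EI  [x≤a] with R_A=-7/4, M_A=-7/2 = ((-7/4)·4²/2 - (-7/2)·4)/200000 = 0 rad
Superposition: θ = Σ θ_i = 421/600000 rad ≈ 0.000702 rad

θ(4) = 421/600000 rad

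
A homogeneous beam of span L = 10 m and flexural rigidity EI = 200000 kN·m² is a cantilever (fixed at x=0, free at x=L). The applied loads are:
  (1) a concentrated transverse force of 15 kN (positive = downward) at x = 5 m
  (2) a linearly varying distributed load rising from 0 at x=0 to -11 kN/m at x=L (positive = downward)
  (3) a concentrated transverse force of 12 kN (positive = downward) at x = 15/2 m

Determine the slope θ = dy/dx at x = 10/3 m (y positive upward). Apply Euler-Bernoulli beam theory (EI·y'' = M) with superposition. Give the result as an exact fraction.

θ(10/3) = 5077/1944000 rad

Load 1 — point force P=15 kN at a=5 m (b=L-a=5):
  θ_1 = -Px(2a-x)/(2EI)  [x≤a] = -15·(10/3)·(2·5-(10/3))/(2·200000) = -1/1200 rad
Load 2 — triangular load w₀=-11 kN/m (0→w₀ over full span):
  θ_2 = (w₀Lx²/4-w₀L²x/3-w₀x⁴/(24L))/EI = ((-11)·10·(10/3)²/4-(-11)·10²·(10/3)/3-(-11)·(10/3)⁴/(24·10))/200000 = 1793/388800 rad
Load 3 — point force P=12 kN at a=15/2 m (b=L-a=5/2):
  θ_3 = -Px(2a-x)/(2EI)  [x≤a] = -12·(10/3)·(2·(15/2)-(10/3))/(2·200000) = -7/6000 rad
Superposition: θ = Σ θ_i = 5077/1944000 rad ≈ 0.002612 rad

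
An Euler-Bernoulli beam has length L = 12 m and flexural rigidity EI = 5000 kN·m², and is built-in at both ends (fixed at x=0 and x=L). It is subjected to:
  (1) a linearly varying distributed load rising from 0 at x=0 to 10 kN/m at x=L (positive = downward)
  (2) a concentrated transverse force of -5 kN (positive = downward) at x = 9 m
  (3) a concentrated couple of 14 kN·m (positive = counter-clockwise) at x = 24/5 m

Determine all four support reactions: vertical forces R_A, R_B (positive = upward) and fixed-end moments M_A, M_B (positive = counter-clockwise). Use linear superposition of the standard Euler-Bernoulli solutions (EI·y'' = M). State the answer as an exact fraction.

Load 1 — triangular load w₀=10 kN/m (0→w₀ over full span):
  R_A = 3w₀L/20 = 3·10·12/20 = 18 kN
  M_A = w₀L²/30 = 10·12²/30 = 48 kN·m
  R_B = 7w₀L/20 = 7·10·12/20 = 42 kN
  M_B = -w₀L²/20 = -10·12²/20 = -72 kN·m
Load 2 — point force P=-5 kN at a=9 m (b=L-a=3):
  R_A = Pb²(3a+b)/L³ = (-5)·3²·(3·9+3)/12³ = -25/32 kN
  M_A = Pab²/L² = (-5)·9·3²/12² = -45/16 kN·m
  R_B = Pa²(a+3b)/L³ = (-5)·9²·(9+3·3)/12³ = -135/32 kN
  M_B = -Pa²b/L² = -(-5)·9²·3/12² = 135/16 kN·m
Load 3 — applied couple M₀=14 kN·m at a=24/5 m (b=L-a=36/5):
  R_A = 6M₀ab/L³ = 6·14·(24/5)·(36/5)/12³ = 42/25 kN
  M_A = M₀b(2a-b)/L² = 14·(36/5)·(2·(24/5)-(36/5))/12² = 42/25 kN·m
  R_B = -6M₀ab/L³ = -6·14·(24/5)·(36/5)/12³ = -42/25 kN
  M_B = M₀a(2b-a)/L² = 14·(24/5)·(2·(36/5)-(24/5))/12² = 112/25 kN·m
Superposition: R_A = 15119/800 kN, M_A = 18747/400 kN·m, R_B = 28881/800 kN, M_B = -23633/400 kN·m

R_A = 15119/800 kN, M_A = 18747/400 kN·m, R_B = 28881/800 kN, M_B = -23633/400 kN·m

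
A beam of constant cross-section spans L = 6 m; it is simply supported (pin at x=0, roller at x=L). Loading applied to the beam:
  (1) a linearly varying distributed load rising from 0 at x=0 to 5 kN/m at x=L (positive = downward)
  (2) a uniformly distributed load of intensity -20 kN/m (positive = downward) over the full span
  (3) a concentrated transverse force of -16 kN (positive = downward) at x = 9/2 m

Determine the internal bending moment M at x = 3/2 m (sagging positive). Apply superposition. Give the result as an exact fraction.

M(3/2) = -2127/32 kN·m

Load 1 — triangular load w₀=5 kN/m (0→w₀ over full span):
  M_1 = w₀Lx/6 - w₀x³/(6L) = 5·6·(3/2)/6 - 5·(3/2)³/(6·6) = 225/32 kN·m
Load 2 — uniform load w=-20 kN/m over full span:
  M_2 = wx(L-x)/2 = (-20)·(3/2)·(6-(3/2))/2 = -135/2 kN·m
Load 3 — point force P=-16 kN at a=9/2 m (b=L-a=3/2):
  M_3 = Pbx/L  [x≤a] = (-16)·(3/2)·(3/2)/6 = -6 kN·m
Superposition: M = Σ M_i = -2127/32 kN·m ≈ -66.468750 kN·m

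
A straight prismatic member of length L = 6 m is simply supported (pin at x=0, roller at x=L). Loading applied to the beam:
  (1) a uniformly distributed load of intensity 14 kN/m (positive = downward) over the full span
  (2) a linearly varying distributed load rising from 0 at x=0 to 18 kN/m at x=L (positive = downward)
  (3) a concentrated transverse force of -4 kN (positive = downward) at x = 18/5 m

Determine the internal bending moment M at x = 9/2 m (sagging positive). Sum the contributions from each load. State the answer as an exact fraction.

Load 1 — uniform load w=14 kN/m over full span:
  M_1 = wx(L-x)/2 = 14·(9/2)·(6-(9/2))/2 = 189/4 kN·m
Load 2 — triangular load w₀=18 kN/m (0→w₀ over full span):
  M_2 = w₀Lx/6 - w₀x³/(6L) = 18·6·(9/2)/6 - 18·(9/2)³/(6·6) = 567/16 kN·m
Load 3 — point force P=-4 kN at a=18/5 m (b=L-a=12/5):
  M_3 = Pa(L-x)/L  [x>a] = (-4)·(18/5)·(6-(9/2))/6 = -18/5 kN·m
Superposition: M = Σ M_i = 6327/80 kN·m ≈ 79.087500 kN·m

M(9/2) = 6327/80 kN·m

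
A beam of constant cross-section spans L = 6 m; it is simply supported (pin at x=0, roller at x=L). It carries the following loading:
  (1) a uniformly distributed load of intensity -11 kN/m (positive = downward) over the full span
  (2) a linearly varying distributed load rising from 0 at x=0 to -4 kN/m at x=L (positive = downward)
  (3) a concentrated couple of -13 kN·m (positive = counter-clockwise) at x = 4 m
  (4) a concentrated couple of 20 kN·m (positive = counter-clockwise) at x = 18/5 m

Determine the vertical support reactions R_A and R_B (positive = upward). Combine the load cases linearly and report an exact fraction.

R_A = -215/6 kN, R_B = -253/6 kN

Load 1 — uniform load w=-11 kN/m over full span:
  R_A = wL/2 = (-11)·6/2 = -33 kN
  R_B = wL/2 = (-11)·6/2 = -33 kN
Load 2 — triangular load w₀=-4 kN/m (0→w₀ over full span):
  R_A = w₀L/6 = (-4)·6/6 = -4 kN
  R_B = w₀L/3 = (-4)·6/3 = -8 kN
Load 3 — applied couple M₀=-13 kN·m at a=4 m (b=L-a=2):
  R_A = M₀/L = (-13)/6 = -13/6 kN
  R_B = -M₀/L = -(-13)/6 = 13/6 kN
Load 4 — applied couple M₀=20 kN·m at a=18/5 m (b=L-a=12/5):
  R_A = M₀/L = 20/6 = 10/3 kN
  R_B = -M₀/L = -20/6 = -10/3 kN
Superposition: R_A = -215/6 kN, R_B = -253/6 kN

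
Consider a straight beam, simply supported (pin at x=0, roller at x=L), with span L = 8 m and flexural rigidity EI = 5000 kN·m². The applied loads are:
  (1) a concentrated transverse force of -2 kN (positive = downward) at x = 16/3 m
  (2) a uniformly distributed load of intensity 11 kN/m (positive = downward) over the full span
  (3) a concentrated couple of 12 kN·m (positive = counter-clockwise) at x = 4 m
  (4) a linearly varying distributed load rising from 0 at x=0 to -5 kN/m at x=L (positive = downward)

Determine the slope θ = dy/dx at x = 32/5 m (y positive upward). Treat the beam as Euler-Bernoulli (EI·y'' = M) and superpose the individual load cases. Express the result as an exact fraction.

Load 1 — point force P=-2 kN at a=16/3 m (b=L-a=8/3):
  θ_1 = -Pa(2L²-6Lx+3x²+a²)/(6LEI)  [x>a] = -(-2)·(16/3)·(2·8²-6·8·(32/5)+3·(32/5)²+(16/3)²)/(6·8·5000) = -1568/1265625 rad
Load 2 — uniform load w=11 kN/m over full span:
  θ_2 = -w(L³-6Lx²+4x³)/(24EI) = -11·(8³-6·8·(32/5)²+4·(32/5)³)/(24·5000) = 2904/78125 rad
Load 3 — applied couple M₀=12 kN·m at a=4 m (b=L-a=4):
  θ_3 = (M₀x²/(2L)-M₀(x-a)+C₁)/EI  [x>a] with C₁=M₀(3b²-L²)/(6L)=-4 = (12·(32/5)²/(2·8)-12·((32/5)-4)+(-4))/5000 = -13/31250 rad
Load 4 — triangular load w₀=-5 kN/m (0→w₀ over full span):
  θ_4 = -w₀(7L⁴-30L²x²+15x⁴)/(360LEI) = -(-5)·(7·8⁴-30·8²·(32/5)²+15·(32/5)⁴)/(360·8·5000) = -6056/703125 rad
Superposition: θ = Σ θ_i = 68099/2531250 rad ≈ 0.026903 rad

θ(32/5) = 68099/2531250 rad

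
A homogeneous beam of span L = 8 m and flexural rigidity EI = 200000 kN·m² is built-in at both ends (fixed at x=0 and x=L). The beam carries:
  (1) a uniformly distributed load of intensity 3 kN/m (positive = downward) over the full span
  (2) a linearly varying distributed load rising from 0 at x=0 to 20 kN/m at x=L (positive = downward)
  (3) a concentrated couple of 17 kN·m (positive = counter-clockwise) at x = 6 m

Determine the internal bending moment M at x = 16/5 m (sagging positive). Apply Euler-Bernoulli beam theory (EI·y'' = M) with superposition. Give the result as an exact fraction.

M(16/5) = 11943/400 kN·m

Load 1 — uniform load w=3 kN/m over full span:
  M_1 = wLx/2 - wL²/12 - wx²/2 = 3·8·(16/5)/2 - 3·8²/12 - 3·(16/5)²/2 = 176/25 kN·m
Load 2 — triangular load w₀=20 kN/m (0→w₀ over full span):
  M_2 = 3w₀Lx/20 - w₀L²/30 - w₀x³/(6L) = 3·20·8·(16/5)/20 - 20·8²/30 - 20·(16/5)³/(6·8) = 512/25 kN·m
Load 3 — applied couple M₀=17 kN·m at a=6 m (b=L-a=2):
  M_3 = R_Ax - M_A  [x≤a] with R_A=153/64, M_A=85/16 = (153/64)·(16/5) - (85/16) = 187/80 kN·m
Superposition: M = Σ M_i = 11943/400 kN·m ≈ 29.857500 kN·m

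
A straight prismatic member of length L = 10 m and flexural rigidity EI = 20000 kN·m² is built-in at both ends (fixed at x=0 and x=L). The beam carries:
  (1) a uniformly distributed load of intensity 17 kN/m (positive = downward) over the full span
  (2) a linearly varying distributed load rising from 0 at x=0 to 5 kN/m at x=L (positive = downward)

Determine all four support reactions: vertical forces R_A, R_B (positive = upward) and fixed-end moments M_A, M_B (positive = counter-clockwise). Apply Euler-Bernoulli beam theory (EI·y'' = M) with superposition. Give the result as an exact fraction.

Load 1 — uniform load w=17 kN/m over full span:
  R_A = wL/2 = 17·10/2 = 85 kN
  M_A = wL²/12 = 17·10²/12 = 425/3 kN·m
  R_B = wL/2 = 17·10/2 = 85 kN
  M_B = -wL²/12 = -17·10²/12 = -425/3 kN·m
Load 2 — triangular load w₀=5 kN/m (0→w₀ over full span):
  R_A = 3w₀L/20 = 3·5·10/20 = 15/2 kN
  M_A = w₀L²/30 = 5·10²/30 = 50/3 kN·m
  R_B = 7w₀L/20 = 7·5·10/20 = 35/2 kN
  M_B = -w₀L²/20 = -5·10²/20 = -25 kN·m
Superposition: R_A = 185/2 kN, M_A = 475/3 kN·m, R_B = 205/2 kN, M_B = -500/3 kN·m

R_A = 185/2 kN, M_A = 475/3 kN·m, R_B = 205/2 kN, M_B = -500/3 kN·m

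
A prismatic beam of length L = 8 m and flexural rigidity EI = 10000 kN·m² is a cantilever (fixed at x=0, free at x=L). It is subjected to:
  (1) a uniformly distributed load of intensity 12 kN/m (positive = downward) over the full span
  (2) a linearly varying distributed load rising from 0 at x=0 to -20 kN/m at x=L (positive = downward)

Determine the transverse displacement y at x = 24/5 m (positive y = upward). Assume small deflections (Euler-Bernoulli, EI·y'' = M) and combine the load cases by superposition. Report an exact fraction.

Load 1 — uniform load w=12 kN/m over full span:
  y_1 = -wx²(x²-4Lx+6L²)/(24EI) = -12·(24/5)²·((24/5)²-4·8·(24/5)+6·8²)/(24·10000) = -114048/390625 m
Load 2 — triangular load w₀=-20 kN/m (0→w₀ over full span):
  y_2 = (w₀Lx³/12-w₀L²x²/6-w₀x⁵/(120L))/EI = ((-20)·8·(24/5)³/12-(-20)·8²·(24/5)²/6-(-20)·(24/5)⁵/(120·8))/10000 = 682368/1953125 m
Superposition: y = Σ y_i = 112128/1953125 m ≈ 0.057410 m

y(24/5) = 112128/1953125 m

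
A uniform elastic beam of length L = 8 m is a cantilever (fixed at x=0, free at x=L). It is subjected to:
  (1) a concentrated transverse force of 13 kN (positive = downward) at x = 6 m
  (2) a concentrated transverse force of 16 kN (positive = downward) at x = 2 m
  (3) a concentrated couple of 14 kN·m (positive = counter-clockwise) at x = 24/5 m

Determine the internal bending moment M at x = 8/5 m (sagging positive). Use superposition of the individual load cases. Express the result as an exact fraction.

Load 1 — point force P=13 kN at a=6 m (b=L-a=2):
  M_1 = -P(a-x)  [x≤a] = -13·(6-(8/5)) = -286/5 kN·m
Load 2 — point force P=16 kN at a=2 m (b=L-a=6):
  M_2 = -P(a-x)  [x≤a] = -16·(2-(8/5)) = -32/5 kN·m
Load 3 — applied couple M₀=14 kN·m at a=24/5 m (b=L-a=16/5):
  M_3 = M₀  [x≤a] = 14 = 14 kN·m
Superposition: M = Σ M_i = -248/5 kN·m ≈ -49.600000 kN·m

M(8/5) = -248/5 kN·m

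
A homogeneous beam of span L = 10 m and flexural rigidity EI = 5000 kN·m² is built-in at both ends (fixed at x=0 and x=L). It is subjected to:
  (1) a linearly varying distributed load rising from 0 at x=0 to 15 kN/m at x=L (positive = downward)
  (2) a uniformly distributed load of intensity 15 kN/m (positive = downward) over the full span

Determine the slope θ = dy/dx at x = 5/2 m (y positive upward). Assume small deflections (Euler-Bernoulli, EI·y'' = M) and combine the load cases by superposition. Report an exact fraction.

Load 1 — triangular load w₀=15 kN/m (0→w₀ over full span):
  θ_1 = -w₀(2x(L-x)(L-2x)(x+2L)+x²(L-x)²)/(120LEI) = -15·(2·(5/2)·(10-(5/2))·(10-2·(5/2))·((5/2)+2·10)+(5/2)²·(10-(5/2))²)/(120·10·5000) = -117/10240 rad
Load 2 — uniform load w=15 kN/m over full span:
  θ_2 = -wx(L-x)(L-2x)/(12EI) = -15·(5/2)·(10-(5/2))·(10-2·(5/2))/(12·5000) = -3/128 rad
Superposition: θ = Σ θ_i = -357/10240 rad ≈ -0.034863 rad

θ(5/2) = -357/10240 rad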